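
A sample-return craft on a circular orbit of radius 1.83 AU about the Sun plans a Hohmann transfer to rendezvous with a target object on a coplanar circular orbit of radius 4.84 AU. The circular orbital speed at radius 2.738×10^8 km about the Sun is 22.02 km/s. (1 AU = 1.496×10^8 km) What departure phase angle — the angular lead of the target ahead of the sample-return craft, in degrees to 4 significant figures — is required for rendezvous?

φ = 77.04°

From the circular-orbit relation v² = μ/r at r = 2.738×10^8 km: μ = v²r = (22.02)² × 2.738×10^8 = 1.32760×10^11 km³/s².
In km: r₁ = 1.83 × 1.496×10^8 = 2.73768×10^8 km; r₂ = 4.84 × 1.496×10^8 = 7.24064×10^8 km.
Transfer-ellipse semi-major axis a_t = (r₁ + r₂)/2 = (2.73768×10^8 + 7.24064×10^8)/2 = 4.98916×10^8 km.
The half-period of the transfer ellipse is t = π√(a_t³/μ) = 9.609×10^7 s.
The target's mean motion on its circular orbit is ω₂ = √(μ/r₂³) = 1.870×10^-8 rad/s.
Angle swept by the target during transfer: ω₂·t = 1.797 rad = 102.96°.
The sample-return craft traverses 180° on the transfer ellipse, so the target must lead by 180° − 102.96° = 77.04°.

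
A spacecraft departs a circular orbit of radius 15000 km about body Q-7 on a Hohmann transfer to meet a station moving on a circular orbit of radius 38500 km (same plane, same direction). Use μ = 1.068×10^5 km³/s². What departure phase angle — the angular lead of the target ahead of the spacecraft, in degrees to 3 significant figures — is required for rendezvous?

φ = 75.8°

The Hohmann ellipse has a_t = (r₁ + r₂)/2 = 26750 km.
Transfer time t = π√(a_t³/μ) = 42058 s.
The target's mean motion on its circular orbit is ω₂ = √(μ/r₂³) = 4.3261×10^-5 rad/s.
Angle swept by the target during transfer: ω₂·t = 1.819 rad = 104.2°.
Arrival is 180° from departure on the ellipse, so φ = 180° − 104.2° = 75.8°.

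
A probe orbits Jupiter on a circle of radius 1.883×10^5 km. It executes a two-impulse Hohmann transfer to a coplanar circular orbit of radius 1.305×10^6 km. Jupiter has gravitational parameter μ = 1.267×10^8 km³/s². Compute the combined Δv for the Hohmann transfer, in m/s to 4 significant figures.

Δv = 13260 m/s

Semi-major axis of the transfer orbit: a_t = (1.883×10^5 + 1.305×10^6)/2 = 7.4665×10^5 km.
At r₁ the circular-orbit speed is v₁ = √(μ/r₁) = 25.9396 km/s.
Transfer-orbit speed at r₁ (vis-viva): v_p = √[μ(2/r₁ − 1/a_t)] = 34.2933 km/s.
First burn Δv₁ = |v_p − v₁| = 8.354 km/s.
Circular speed at r₂: v₂ = √(μ/r₂) = 9.853 km/s.
Transfer-orbit speed at r₂: v_a = √[μ(2/r₂ − 1/a_t)] = 4.948 km/s.
Second burn Δv₂ = |v₂ − v_a| = 4.905 km/s.
Δv = Δv₁ + Δv₂ = 8.354 + 4.905 = 13.26 km/s.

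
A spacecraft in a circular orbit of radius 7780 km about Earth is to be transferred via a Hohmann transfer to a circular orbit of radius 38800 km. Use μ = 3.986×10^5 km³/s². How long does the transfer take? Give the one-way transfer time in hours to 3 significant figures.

Semi-major axis of the transfer orbit: a_t = (7780 + 38800)/2 = 23290 km.
By Kepler's third law the transfer-orbit period is T = 2π√(a_t³/μ), so t = T/2 = 17690 s.
Converting: 17690 s ÷ 3600 s/hour = 4.91 hours.

t = 4.91 hours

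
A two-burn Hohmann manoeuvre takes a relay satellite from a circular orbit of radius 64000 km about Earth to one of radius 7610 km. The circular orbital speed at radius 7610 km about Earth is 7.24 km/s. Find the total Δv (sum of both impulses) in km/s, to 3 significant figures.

Δv = 3.79 km/s

From the circular-orbit relation v² = μ/r at r = 7610 km: μ = v²r = (7.24)² × 7610 = 3.98898×10^5 km³/s².
Transfer-ellipse semi-major axis a_t = (r₁ + r₂)/2 = (64000 + 7610)/2 = 35805 km.
Circular speed at r₁: v₁ = √(μ/r₁) = √(3.98898×10^5/64000) = 2.4966 km/s.
On the transfer ellipse at r₁, vis-viva equation gives v_a = √[μ(2/r₁ − 1/a_t)] = 1.1510 km/s.
First burn Δv₁ = |v_a − v₁| = 1.3456 km/s.
At r₂, v₂ = √(μ/r₂) = 7.2400 km/s.
Transfer-orbit speed at r₂: v_p = √[μ(2/r₂ − 1/a_t)] = 9.6796 km/s.
Second burn Δv₂ = |v₂ − v_p| = 2.4396 km/s.
Δv = Δv₁ + Δv₂ = 1.3456 + 2.4396 = 3.785 km/s.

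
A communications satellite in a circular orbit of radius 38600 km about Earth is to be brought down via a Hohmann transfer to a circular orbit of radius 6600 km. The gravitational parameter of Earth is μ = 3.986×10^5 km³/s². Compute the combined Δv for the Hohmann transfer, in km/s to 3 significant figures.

Δv = 3.86 km/s

The Hohmann ellipse has a_t = (r₁ + r₂)/2 = 22600 km.
At r₁ the circular-orbit speed is v₁ = √(μ/r₁) = 3.2135 km/s.
Transfer-orbit speed at r₁ (vis-viva equation): v_a = √[μ(2/r₁ − 1/a_t)] = 1.7366 km/s.
First burn Δv₁ = |v_a − v₁| = 1.477 km/s.
Circular speed at r₂: v₂ = √(μ/r₂) = 7.7714 km/s.
Transfer-orbit speed at r₂: v_p = √[μ(2/r₂ − 1/a_t)] = 10.156 km/s.
Second burn Δv₂ = |v₂ − v_p| = 2.385 km/s.
Δv = Δv₁ + Δv₂ = 1.477 + 2.385 = 3.862 km/s.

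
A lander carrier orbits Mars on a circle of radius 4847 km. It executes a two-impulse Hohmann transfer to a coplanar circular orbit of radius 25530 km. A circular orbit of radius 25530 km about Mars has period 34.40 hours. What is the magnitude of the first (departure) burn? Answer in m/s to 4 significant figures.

Δv₁ = 881.4 m/s

From Kepler's third law T² = 4π²r³/μ at r = 25530 km, T = 34.40 hours = 34.40 × 3600 s = 1.2384×10^5 s: μ = 4π²r³/T² = 42834.2 km³/s².
The Hohmann ellipse has a_t = (r₁ + r₂)/2 = 15188.5 km.
On the circular orbit at r = 4847 km, v_c = √(μ/r) = 2.97275 km/s.
Vis-viva on the transfer ellipse at r = 4847 km gives v_t = √[μ(2/r − 1/a_t)] = 3.85413 km/s.
Δv₁ = |v_t − v_c| = |3.85413 − 2.97275| = 0.8814 km/s.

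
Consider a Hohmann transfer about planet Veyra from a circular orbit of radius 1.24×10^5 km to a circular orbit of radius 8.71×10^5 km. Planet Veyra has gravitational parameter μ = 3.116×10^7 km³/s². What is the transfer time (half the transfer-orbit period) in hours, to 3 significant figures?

Transfer-ellipse semi-major axis a_t = (r₁ + r₂)/2 = (1.240×10^5 + 8.710×10^5)/2 = 4.975×10^5 km.
Transfer time t = π√(a_t³/μ) = π√((4.975×10^5)³ / 3.116×10^7) = 1.975×10^5 s.
Converting: 1.975×10^5 s ÷ 3600 s/hour = 54.9 hours.

t = 54.9 hours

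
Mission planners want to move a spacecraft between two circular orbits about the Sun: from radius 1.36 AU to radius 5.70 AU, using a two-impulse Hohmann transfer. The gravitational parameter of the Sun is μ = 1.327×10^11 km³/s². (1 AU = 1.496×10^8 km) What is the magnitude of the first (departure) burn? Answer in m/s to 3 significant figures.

Δv₁ = 6910 m/s

In km: r₁ = 1.36 × 1.496×10^8 = 2.03456×10^8 km; r₂ = 5.70 × 1.496×10^8 = 8.5272×10^8 km.
The Hohmann ellipse has a_t = (r₁ + r₂)/2 = 5.28088×10^8 km.
Circular speed at r = 2.03456×10^8 km: v_c = √(μ/r) = 25.539 km/s.
Vis-viva on the transfer ellipse at r = 2.03456×10^8 km gives v_t = √[μ(2/r − 1/a_t)] = 32.453 km/s.
Δv₁ = |v_t − v_c| = |32.453 − 25.539| = 6.914 km/s.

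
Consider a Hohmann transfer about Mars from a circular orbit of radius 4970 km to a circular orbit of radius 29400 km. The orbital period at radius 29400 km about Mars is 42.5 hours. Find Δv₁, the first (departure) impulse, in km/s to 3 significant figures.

Δv₁ = 0.904 km/s

From Kepler's third law T² = 4π²r³/μ at r = 29400 km, T = 42.5 hours = 42.5 × 3600 s = 1.530×10^5 s: μ = 4π²r³/T² = 42856.7 km³/s².
Semi-major axis of the transfer orbit: a_t = (4970 + 29400)/2 = 17185 km.
Circular speed at r = 4970 km: v_c = √(μ/r) = 2.9365 km/s.
Vis-viva on the transfer ellipse at r = 4970 km gives v_t = √[μ(2/r − 1/a_t)] = 3.8409 km/s.
Δv₁ = |v_t − v_c| = |3.8409 − 2.9365| = 0.9044 km/s.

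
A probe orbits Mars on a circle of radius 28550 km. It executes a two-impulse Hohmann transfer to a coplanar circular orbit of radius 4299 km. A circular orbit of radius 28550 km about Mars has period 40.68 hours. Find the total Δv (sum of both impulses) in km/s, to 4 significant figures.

Δv = 1.603 km/s

From Kepler's third law T² = 4π²r³/μ at r = 28550 km, T = 40.68 hours = 40.68 × 3600 s = 1.46448×10^5 s: μ = 4π²r³/T² = 42836.2 km³/s².
Semi-major axis of the transfer orbit: a_t = (28550 + 4299)/2 = 16424.5 km.
At r₁ the circular-orbit speed is v₁ = √(μ/r₁) = 1.2249 km/s.
Transfer-orbit speed at r₁ (v² = μ(2/r − 1/a)): v_a = √[μ(2/r₁ − 1/a_t)] = 0.62667 km/s.
First burn Δv₁ = |v_a − v₁| = 0.5982 km/s.
Circular speed at r₂: v₂ = √(μ/r₂) = 3.157 km/s.
Transfer-orbit speed at r₂: v_p = √[μ(2/r₂ − 1/a_t)] = 4.162 km/s.
Second burn Δv₂ = |v₂ − v_p| = 1.005 km/s.
Total Δv = Δv₁ + Δv₂ = 1.603 km/s.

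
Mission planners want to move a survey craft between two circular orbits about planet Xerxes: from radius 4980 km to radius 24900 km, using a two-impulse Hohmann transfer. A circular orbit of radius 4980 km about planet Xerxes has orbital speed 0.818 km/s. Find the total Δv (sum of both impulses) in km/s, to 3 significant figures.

Δv = 0.393 km/s

From the circular-orbit relation v² = μ/r at r = 4980 km: μ = v²r = (0.818)² × 4980 = 3332.24 km³/s².
Semi-major axis of the transfer orbit: a_t = (4980 + 24900)/2 = 14940 km.
At r₁ the circular-orbit speed is v₁ = √(μ/r₁) = 0.8180 km/s.
On the transfer ellipse at r₁, v² = μ(2/r − 1/a) gives v_p = √[μ(2/r₁ − 1/a_t)] = 1.056 km/s.
First burn Δv₁ = |v_p − v₁| = 0.2380 km/s.
Circular speed at r₂: v₂ = √(μ/r₂) = 0.3658 km/s.
Transfer-orbit speed at r₂: v_a = √[μ(2/r₂ − 1/a_t)] = 0.2112 km/s.
Second burn Δv₂ = |v₂ − v_a| = 0.1546 km/s.
Total Δv = Δv₁ + Δv₂ = 0.3926 km/s.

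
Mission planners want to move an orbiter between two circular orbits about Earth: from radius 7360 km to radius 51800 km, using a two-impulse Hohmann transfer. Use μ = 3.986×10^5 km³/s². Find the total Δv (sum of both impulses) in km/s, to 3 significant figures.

Semi-major axis of the transfer orbit: a_t = (7360 + 51800)/2 = 29580 km.
At r₁ the circular-orbit speed is v₁ = √(μ/r₁) = 7.3592 km/s.
Transfer-orbit speed at r₁ (v² = μ(2/r − 1/a)): v_p = √[μ(2/r₁ − 1/a_t)] = 9.7386 km/s.
First burn Δv₁ = |v_p − v₁| = 2.3794 km/s.
Circular speed at r₂: v₂ = √(μ/r₂) = 2.7740 km/s.
Transfer-orbit speed at r₂: v_a = √[μ(2/r₂ − 1/a_t)] = 1.3837 km/s.
Second burn Δv₂ = |v₂ − v_a| = 1.3903 km/s.
Total Δv = Δv₁ + Δv₂ = 3.770 km/s.

Δv = 3.77 km/s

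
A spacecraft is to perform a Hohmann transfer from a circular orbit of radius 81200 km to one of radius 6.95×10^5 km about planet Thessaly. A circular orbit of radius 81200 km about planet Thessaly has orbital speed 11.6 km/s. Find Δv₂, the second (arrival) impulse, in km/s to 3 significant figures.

From the circular-orbit relation v² = μ/r at r = 81200 km: μ = v²r = (11.6)² × 81200 = 1.09263×10^7 km³/s².
Semi-major axis of the transfer orbit: a_t = (81200 + 6.950×10^5)/2 = 3.881×10^5 km.
Circular speed at r = 6.950×10^5 km: v_c = √(μ/r) = 3.965 km/s.
Transfer-orbit speed at the same r (vis-viva, a = a_t): v_t = √[μ(2/r − 1/a_t)] = 1.814 km/s.
Δv₂ = |v_t − v_c| = |1.814 − 3.965| = 2.151 km/s.

Δv₂ = 2.15 km/s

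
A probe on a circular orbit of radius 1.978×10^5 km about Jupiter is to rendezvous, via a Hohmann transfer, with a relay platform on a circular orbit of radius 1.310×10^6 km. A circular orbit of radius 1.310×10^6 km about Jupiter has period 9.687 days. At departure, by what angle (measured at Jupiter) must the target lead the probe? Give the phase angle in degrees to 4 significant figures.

From Kepler's third law T² = 4π²r³/μ at r = 1.310×10^6 km, T = 9.687 days = 9.687 × 86400 s = 8.369568×10^5 s: μ = 4π²r³/T² = 1.26697×10^8 km³/s².
Transfer-ellipse semi-major axis a_t = (r₁ + r₂)/2 = (1.978×10^5 + 1.310×10^6)/2 = 7.539×10^5 km.
The half-period of the transfer ellipse is t = π√(a_t³/μ) = 1.826992×10^5 s.
Target angular speed ω₂ = √(μ/r₂³) = 7.507180×10^-6 rad/s.
Angle swept by the target during transfer: ω₂·t = 1.37156 rad = 78.58°.
The probe traverses 180° on the transfer ellipse, so the target must lead by 180° − 78.58° = 101.4°.

φ = 101.4°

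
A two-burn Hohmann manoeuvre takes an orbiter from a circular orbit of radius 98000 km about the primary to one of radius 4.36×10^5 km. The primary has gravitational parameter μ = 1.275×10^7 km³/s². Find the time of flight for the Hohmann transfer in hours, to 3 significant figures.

Semi-major axis of the transfer orbit: a_t = (98000 + 4.360×10^5)/2 = 2.670×10^5 km.
By Kepler's third law the transfer-orbit period is T = 2π√(a_t³/μ), so t = T/2 = 1.214×10^5 s.
Converting: 1.214×10^5 s ÷ 3600 s/hour = 33.7 hours.

t = 33.7 hours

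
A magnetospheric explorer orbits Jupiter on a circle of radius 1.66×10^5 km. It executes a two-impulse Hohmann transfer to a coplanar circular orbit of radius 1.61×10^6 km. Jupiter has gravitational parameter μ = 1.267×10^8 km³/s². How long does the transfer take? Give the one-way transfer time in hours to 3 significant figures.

t = 64.9 hours

Transfer-ellipse semi-major axis a_t = (r₁ + r₂)/2 = (1.660×10^5 + 1.610×10^6)/2 = 8.880×10^5 km.
Transfer time t = π√(a_t³/μ) = π√((8.880×10^5)³ / 1.267×10^8) = 2.336×10^5 s.
Converting: 2.336×10^5 s ÷ 3600 s/hour = 64.9 hours.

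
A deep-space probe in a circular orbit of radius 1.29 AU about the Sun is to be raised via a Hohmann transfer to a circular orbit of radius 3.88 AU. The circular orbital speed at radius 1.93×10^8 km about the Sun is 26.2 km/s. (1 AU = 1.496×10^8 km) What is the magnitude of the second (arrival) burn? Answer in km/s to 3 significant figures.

Δv₂ = 4.44 km/s

From the circular-orbit relation v² = μ/r at r = 1.93×10^8 km: μ = v²r = (26.2)² × 1.93×10^8 = 1.32483×10^11 km³/s².
In km: r₁ = 1.29 × 1.496×10^8 = 1.92984×10^8 km; r₂ = 3.88 × 1.496×10^8 = 5.80448×10^8 km.
Transfer-ellipse semi-major axis a_t = (r₁ + r₂)/2 = (1.92984×10^8 + 5.80448×10^8)/2 = 3.86716×10^8 km.
On the circular orbit at r = 5.80448×10^8 km, v_c = √(μ/r) = 15.1077 km/s.
Vis-viva on the transfer ellipse at r = 5.80448×10^8 km gives v_t = √[μ(2/r − 1/a_t)] = 10.6724 km/s.
Δv₂ = |v_t − v_c| = |10.6724 − 15.1077| = 4.435 km/s.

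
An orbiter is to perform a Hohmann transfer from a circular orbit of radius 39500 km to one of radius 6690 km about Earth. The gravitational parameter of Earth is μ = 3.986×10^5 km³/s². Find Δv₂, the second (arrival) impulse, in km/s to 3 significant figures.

Δv₂ = 2.38 km/s

The Hohmann ellipse has a_t = (r₁ + r₂)/2 = 23095 km.
On the circular orbit at r = 6690 km, v_c = √(μ/r) = 7.7189 km/s.
Vis-viva on the transfer ellipse at r = 6690 km gives v_t = √[μ(2/r − 1/a_t)] = 10.095 km/s.
Δv₂ = |v_t − v_c| = |10.095 − 7.7189| = 2.376 km/s.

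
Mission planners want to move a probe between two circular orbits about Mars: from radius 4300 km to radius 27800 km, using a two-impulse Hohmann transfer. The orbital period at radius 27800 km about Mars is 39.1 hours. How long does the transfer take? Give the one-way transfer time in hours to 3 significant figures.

t = 8.58 hours

From Kepler's third law T² = 4π²r³/μ at r = 27800 km, T = 39.1 hours = 39.1 × 3600 s = 1.4076×10^5 s: μ = 4π²r³/T² = 42809.1 km³/s².
Transfer-ellipse semi-major axis a_t = (r₁ + r₂)/2 = (4300 + 27800)/2 = 16050 km.
By Kepler's third law the transfer-orbit period is T = 2π√(a_t³/μ), so t = T/2 = 30874 s.
Converting: 30874 s ÷ 3600 s/hour = 8.58 hours.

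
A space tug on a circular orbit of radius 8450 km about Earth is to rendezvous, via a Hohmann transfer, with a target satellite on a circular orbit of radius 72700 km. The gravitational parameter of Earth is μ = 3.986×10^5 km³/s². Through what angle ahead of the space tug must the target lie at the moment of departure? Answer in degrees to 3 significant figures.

The Hohmann ellipse has a_t = (r₁ + r₂)/2 = 40575 km.
The half-period of the transfer ellipse is t = π√(a_t³/μ) = 40670 s.
The target's mean motion on its circular orbit is ω₂ = √(μ/r₂³) = 3.2208×10^-5 rad/s.
Angle swept by the target during transfer: ω₂·t = 1.3099 rad = 75.05°.
The space tug traverses 180° on the transfer ellipse, so the target must lead by 180° − 75.05° = 105°.

φ = 105°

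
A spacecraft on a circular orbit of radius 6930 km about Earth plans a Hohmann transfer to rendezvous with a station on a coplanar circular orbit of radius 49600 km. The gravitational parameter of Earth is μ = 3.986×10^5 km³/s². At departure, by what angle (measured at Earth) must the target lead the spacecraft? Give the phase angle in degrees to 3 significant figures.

φ = 103°

The Hohmann ellipse has a_t = (r₁ + r₂)/2 = 28265 km.
The half-period of the transfer ellipse is t = π√(a_t³/μ) = 23645.8 s.
The target's mean motion on its circular orbit is ω₂ = √(μ/r₂³) = 5.71539×10^-5 rad/s.
Angle swept by the target during transfer: ω₂·t = 1.35145 rad = 77.43°.
Arrival is 180° from departure on the ellipse, so φ = 180° − 77.43° = 103°.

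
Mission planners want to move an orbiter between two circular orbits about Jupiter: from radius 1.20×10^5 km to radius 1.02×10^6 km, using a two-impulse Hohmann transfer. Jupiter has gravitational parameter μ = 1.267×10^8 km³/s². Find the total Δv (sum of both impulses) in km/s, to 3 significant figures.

Semi-major axis of the transfer orbit: a_t = (1.200×10^5 + 1.020×10^6)/2 = 5.700×10^5 km.
Circular speed at r₁: v₁ = √(μ/r₁) = √(1.267×10^8/1.200×10^5) = 32.494 km/s.
On the transfer ellipse at r₁, vis-viva equation gives v_p = √[μ(2/r₁ − 1/a_t)] = 43.467 km/s.
First burn Δv₁ = |v_p − v₁| = 10.97 km/s.
At r₂, v₂ = √(μ/r₂) = 11.145 km/s.
Transfer-orbit speed at r₂: v_a = √[μ(2/r₂ − 1/a_t)] = 5.1138 km/s.
Second burn Δv₂ = |v₂ − v_a| = 6.031 km/s.
Δv = Δv₁ + Δv₂ = 10.97 + 6.031 = 17.00 km/s.

Δv = 17.0 km/s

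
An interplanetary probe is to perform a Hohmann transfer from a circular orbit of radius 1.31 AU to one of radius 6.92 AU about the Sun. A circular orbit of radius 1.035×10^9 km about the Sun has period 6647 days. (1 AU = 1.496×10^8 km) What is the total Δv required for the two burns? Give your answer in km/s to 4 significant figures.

From Kepler's third law T² = 4π²r³/μ at r = 1.035×10^9 km, T = 6647 days = 6647 × 86400 s = 5.743008×10^8 s: μ = 4π²r³/T² = 1.32709×10^11 km³/s².
In km: r₁ = 1.31 × 1.496×10^8 = 1.95976×10^8 km; r₂ = 6.92 × 1.496×10^8 = 1.035232×10^9 km.
Semi-major axis of the transfer orbit: a_t = (1.95976×10^8 + 1.035232×10^9)/2 = 6.15604×10^8 km.
Circular speed at r₁: v₁ = √(μ/r₁) = √(1.32709×10^11/1.95976×10^8) = 26.023 km/s.
Transfer-orbit speed at r₁ (vis-viva): v_p = √[μ(2/r₁ − 1/a_t)] = 33.746 km/s.
First burn Δv₁ = |v_p − v₁| = 7.723 km/s.
At r₂, v₂ = √(μ/r₂) = 11.322 km/s.
Transfer-orbit speed at r₂: v_a = √[μ(2/r₂ − 1/a_t)] = 6.3883 km/s.
Second burn Δv₂ = |v₂ − v_a| = 4.934 km/s.
Total Δv = Δv₁ + Δv₂ = 12.66 km/s.

Δv = 12.66 km/s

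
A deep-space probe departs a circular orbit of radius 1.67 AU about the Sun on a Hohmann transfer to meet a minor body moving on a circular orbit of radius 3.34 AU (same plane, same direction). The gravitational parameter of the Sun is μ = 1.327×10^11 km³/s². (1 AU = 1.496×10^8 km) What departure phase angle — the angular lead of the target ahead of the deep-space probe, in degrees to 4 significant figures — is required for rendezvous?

In km: r₁ = 1.67 × 1.496×10^8 = 2.49832×10^8 km; r₂ = 3.34 × 1.496×10^8 = 4.99664×10^8 km.
Semi-major axis of the transfer orbit: a_t = (2.49832×10^8 + 4.99664×10^8)/2 = 3.74748×10^8 km.
The half-period of the transfer ellipse is t = π√(a_t³/μ) = 6.2564×10^7 s.
Target angular speed ω₂ = √(μ/r₂³) = 3.2615×10^-8 rad/s.
Angle swept by the target during transfer: ω₂·t = 2.0405 rad = 116.91°.
Arrival is 180° from departure on the ellipse, so φ = 180° − 116.91° = 63.09°.

φ = 63.09°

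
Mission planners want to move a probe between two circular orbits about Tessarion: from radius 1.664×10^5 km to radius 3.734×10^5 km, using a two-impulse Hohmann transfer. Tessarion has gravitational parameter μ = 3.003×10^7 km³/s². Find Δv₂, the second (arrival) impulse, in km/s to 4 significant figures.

Semi-major axis of the transfer orbit: a_t = (1.664×10^5 + 3.734×10^5)/2 = 2.699×10^5 km.
On the circular orbit at r = 3.734×10^5 km, v_c = √(μ/r) = 8.968 km/s.
Transfer-orbit speed at the same r (vis-viva, a = a_t): v_t = √[μ(2/r − 1/a_t)] = 7.042 km/s.
Δv₂ = |v_t − v_c| = |7.042 − 8.968| = 1.926 km/s.

Δv₂ = 1.926 km/s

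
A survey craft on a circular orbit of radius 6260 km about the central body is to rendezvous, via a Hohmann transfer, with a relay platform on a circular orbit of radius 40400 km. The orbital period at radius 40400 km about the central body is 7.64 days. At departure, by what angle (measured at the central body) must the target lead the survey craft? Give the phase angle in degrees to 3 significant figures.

φ = 101°

From Kepler's third law T² = 4π²r³/μ at r = 40400 km, T = 7.64 days = 7.64 × 86400 s = 6.60096×10^5 s: μ = 4π²r³/T² = 5974.34 km³/s².
Semi-major axis of the transfer orbit: a_t = (6260 + 40400)/2 = 23330 km.
Transfer time t = π√(a_t³/μ) = 1.44836×10^5 s.
Target angular speed ω₂ = √(μ/r₂³) = 9.51859×10^-6 rad/s.
Angle swept by the target during transfer: ω₂·t = 1.3786 rad = 78.99°.
Arrival is 180° from departure on the ellipse, so φ = 180° − 78.99° = 101°.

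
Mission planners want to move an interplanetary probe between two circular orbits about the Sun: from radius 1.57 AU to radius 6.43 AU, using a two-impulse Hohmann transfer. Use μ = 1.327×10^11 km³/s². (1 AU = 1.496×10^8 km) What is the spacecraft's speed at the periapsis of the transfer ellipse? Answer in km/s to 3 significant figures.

In km: r₁ = 1.57 × 1.496×10^8 = 2.34872×10^8 km; r₂ = 6.43 × 1.496×10^8 = 9.61928×10^8 km.
The Hohmann ellipse has a_t = (r₁ + r₂)/2 = 5.984×10^8 km.
The periapsis of the transfer ellipse is at r = 2.34872×10^8 km.
From the vis-viva equation, v = √[μ(2/r − 1/a_t)] = 30.14 km/s.

v = 30.1 km/s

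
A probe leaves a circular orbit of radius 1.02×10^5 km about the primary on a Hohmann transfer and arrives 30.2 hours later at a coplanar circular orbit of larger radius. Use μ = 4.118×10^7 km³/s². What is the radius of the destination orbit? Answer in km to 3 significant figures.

r₂ = 6.31×10^5 km

Transfer time t = 30.2 hours = 1.0872×10^5 s, and t = π√(a_t³/μ).
So a_t = (μ t²/π²)^(1/3) = (4.118×10^7 × (1.0872×10^5)² / π²)^(1/3) = 3.6672×10^5 km.
Since a_t = (r₁ + r₂)/2, r₂ = 2a_t − r₁ = 2×3.6672×10^5 − 1.020×10^5 = 6.3144×10^5 km.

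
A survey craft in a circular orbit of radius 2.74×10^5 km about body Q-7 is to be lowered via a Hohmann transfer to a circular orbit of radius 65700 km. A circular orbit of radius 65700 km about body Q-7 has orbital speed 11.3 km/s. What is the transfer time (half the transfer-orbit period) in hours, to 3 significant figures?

From the circular-orbit relation v² = μ/r at r = 65700 km: μ = v²r = (11.3)² × 65700 = 8.38923×10^6 km³/s².
Semi-major axis of the transfer orbit: a_t = (2.740×10^5 + 65700)/2 = 1.6985×10^5 km.
By Kepler's third law the transfer-orbit period is T = 2π√(a_t³/μ), so t = T/2 = 75930 s.
Converting: 75930 s ÷ 3600 s/hour = 21.1 hours.

t = 21.1 hours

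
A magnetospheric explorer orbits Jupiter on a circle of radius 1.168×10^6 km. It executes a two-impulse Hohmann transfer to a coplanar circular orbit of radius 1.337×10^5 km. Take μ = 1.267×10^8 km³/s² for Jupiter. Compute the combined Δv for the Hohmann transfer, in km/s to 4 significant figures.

Transfer-ellipse semi-major axis a_t = (r₁ + r₂)/2 = (1.168×10^6 + 1.337×10^5)/2 = 6.5085×10^5 km.
Circular speed at r₁: v₁ = √(μ/r₁) = √(1.267×10^8/1.168×10^6) = 10.41518 km/s.
Transfer-orbit speed at r₁ (v² = μ(2/r − 1/a)): v_a = √[μ(2/r₁ − 1/a_t)] = 4.720545 km/s.
First burn Δv₁ = |v_a − v₁| = 5.6946 km/s.
Circular speed at r₂: v₂ = √(μ/r₂) = 30.784 km/s.
Transfer-orbit speed at r₂: v_p = √[μ(2/r₂ − 1/a_t)] = 41.239 km/s.
Second burn Δv₂ = |v₂ − v_p| = 10.455 km/s.
Δv = Δv₁ + Δv₂ = 5.6946 + 10.455 = 16.15 km/s.

Δv = 16.15 km/s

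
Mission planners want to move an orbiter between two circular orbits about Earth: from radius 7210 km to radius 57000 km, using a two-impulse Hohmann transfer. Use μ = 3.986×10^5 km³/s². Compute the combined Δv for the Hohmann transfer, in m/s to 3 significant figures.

Δv = 3860 m/s

Semi-major axis of the transfer orbit: a_t = (7210 + 57000)/2 = 32105 km.
At r₁ the circular-orbit speed is v₁ = √(μ/r₁) = 7.435 km/s.
On the transfer ellipse at r₁, vis-viva equation gives v_p = √[μ(2/r₁ − 1/a_t)] = 9.907 km/s.
First burn Δv₁ = |v_p − v₁| = 2.472 km/s.
Circular speed at r₂: v₂ = √(μ/r₂) = 2.644 km/s.
Transfer-orbit speed at r₂: v_a = √[μ(2/r₂ − 1/a_t)] = 1.253 km/s.
Second burn Δv₂ = |v₂ − v_a| = 1.391 km/s.
Δv = Δv₁ + Δv₂ = 2.472 + 1.391 = 3.863 km/s.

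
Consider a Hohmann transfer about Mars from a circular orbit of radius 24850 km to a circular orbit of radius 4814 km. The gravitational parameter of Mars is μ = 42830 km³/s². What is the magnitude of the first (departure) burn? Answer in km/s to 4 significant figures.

The Hohmann ellipse has a_t = (r₁ + r₂)/2 = 14832 km.
On the circular orbit at r = 24850 km, v_c = √(μ/r) = 1.3128 km/s.
Vis-viva on the transfer ellipse at r = 24850 km gives v_t = √[μ(2/r − 1/a_t)] = 0.74794 km/s.
Δv₁ = |v_t − v_c| = |0.74794 − 1.3128| = 0.5649 km/s.

Δv₁ = 0.5649 km/s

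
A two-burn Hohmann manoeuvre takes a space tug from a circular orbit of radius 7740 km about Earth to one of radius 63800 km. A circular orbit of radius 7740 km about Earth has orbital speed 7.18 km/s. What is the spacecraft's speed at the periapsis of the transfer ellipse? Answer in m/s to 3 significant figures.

From the circular-orbit relation v² = μ/r at r = 7740 km: μ = v²r = (7.18)² × 7740 = 3.99016×10^5 km³/s².
The Hohmann ellipse has a_t = (r₁ + r₂)/2 = 35770 km.
At periapsis, r = 7740 km.
From the vis-viva equation, v = √[μ(2/r − 1/a_t)] = 9.589 km/s.

v = 9590 m/s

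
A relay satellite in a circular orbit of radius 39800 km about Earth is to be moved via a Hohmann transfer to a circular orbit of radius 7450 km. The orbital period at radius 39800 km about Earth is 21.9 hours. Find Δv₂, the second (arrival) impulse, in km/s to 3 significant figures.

From Kepler's third law T² = 4π²r³/μ at r = 39800 km, T = 21.9 hours = 21.9 × 3600 s = 78840 s: μ = 4π²r³/T² = 4.00420×10^5 km³/s².
The Hohmann ellipse has a_t = (r₁ + r₂)/2 = 23625 km.
Circular speed at r = 7450 km: v_c = √(μ/r) = 7.3313 km/s.
Transfer-orbit speed at the same r (vis-viva, a = a_t): v_t = √[μ(2/r − 1/a_t)] = 9.5156 km/s.
Δv₂ = |v_t − v_c| = |9.5156 − 7.3313| = 2.184 km/s.

Δv₂ = 2.18 km/s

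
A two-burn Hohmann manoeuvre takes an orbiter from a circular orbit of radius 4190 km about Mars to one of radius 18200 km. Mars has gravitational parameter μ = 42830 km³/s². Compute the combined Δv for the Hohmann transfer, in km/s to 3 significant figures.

The Hohmann ellipse has a_t = (r₁ + r₂)/2 = 11195 km.
At r₁ the circular-orbit speed is v₁ = √(μ/r₁) = 3.1971795 km/s.
On the transfer ellipse at r₁, v² = μ(2/r − 1/a) gives v_p = √[μ(2/r₁ − 1/a_t)] = 4.0765303 km/s.
First burn Δv₁ = |v_p − v₁| = 0.8794 km/s.
At r₂, v₂ = √(μ/r₂) = 1.534 km/s.
Transfer-orbit speed at r₂: v_a = √[μ(2/r₂ − 1/a_t)] = 0.9385 km/s.
Second burn Δv₂ = |v₂ − v_a| = 0.5955 km/s.
Δv = Δv₁ + Δv₂ = 0.8794 + 0.5955 = 1.475 km/s.

Δv = 1.47 km/s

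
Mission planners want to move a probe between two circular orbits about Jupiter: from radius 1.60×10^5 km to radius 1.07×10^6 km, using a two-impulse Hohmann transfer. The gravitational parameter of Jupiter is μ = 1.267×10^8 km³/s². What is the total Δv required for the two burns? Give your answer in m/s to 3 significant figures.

Δv = 14300 m/s

Transfer-ellipse semi-major axis a_t = (r₁ + r₂)/2 = (1.600×10^5 + 1.070×10^6)/2 = 6.150×10^5 km.
Circular speed at r₁: v₁ = √(μ/r₁) = √(1.267×10^8/1.600×10^5) = 28.140 km/s.
Transfer-orbit speed at r₁ (vis-viva equation): v_p = √[μ(2/r₁ − 1/a_t)] = 37.118 km/s.
First burn Δv₁ = |v_p − v₁| = 8.978 km/s.
At r₂, v₂ = √(μ/r₂) = 10.8817 km/s.
Transfer-orbit speed at r₂: v_a = √[μ(2/r₂ − 1/a_t)] = 5.55033 km/s.
Second burn Δv₂ = |v₂ − v_a| = 5.331 km/s.
Total Δv = Δv₁ + Δv₂ = 14.31 km/s.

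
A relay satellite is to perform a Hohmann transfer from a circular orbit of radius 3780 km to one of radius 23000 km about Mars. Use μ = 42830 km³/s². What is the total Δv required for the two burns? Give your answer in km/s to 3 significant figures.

Semi-major axis of the transfer orbit: a_t = (3780 + 23000)/2 = 13390 km.
Circular speed at r₁: v₁ = √(μ/r₁) = √(42830/3780) = 3.366109 km/s.
On the transfer ellipse at r₁, v² = μ(2/r − 1/a) gives v_p = √[μ(2/r₁ − 1/a_t)] = 4.411657 km/s.
First burn Δv₁ = |v_p − v₁| = 1.0455 km/s.
Circular speed at r₂: v₂ = √(μ/r₂) = 1.364615 km/s.
Transfer-orbit speed at r₂: v_a = √[μ(2/r₂ − 1/a_t)] = 0.7250463 km/s.
Second burn Δv₂ = |v₂ − v_a| = 0.63957 km/s.
Total Δv = Δv₁ + Δv₂ = 1.685 km/s.

Δv = 1.69 km/s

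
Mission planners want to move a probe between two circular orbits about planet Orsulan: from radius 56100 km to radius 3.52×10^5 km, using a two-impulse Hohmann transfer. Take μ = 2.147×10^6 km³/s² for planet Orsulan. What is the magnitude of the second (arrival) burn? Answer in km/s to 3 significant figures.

The Hohmann ellipse has a_t = (r₁ + r₂)/2 = 2.0405×10^5 km.
Circular speed at r = 3.520×10^5 km: v_c = √(μ/r) = 2.470 km/s.
Transfer-orbit speed at the same r (vis-viva, a = a_t): v_t = √[μ(2/r − 1/a_t)] = 1.295 km/s.
Δv₂ = |v_t − v_c| = |1.295 − 2.470| = 1.175 km/s.

Δv₂ = 1.17 km/s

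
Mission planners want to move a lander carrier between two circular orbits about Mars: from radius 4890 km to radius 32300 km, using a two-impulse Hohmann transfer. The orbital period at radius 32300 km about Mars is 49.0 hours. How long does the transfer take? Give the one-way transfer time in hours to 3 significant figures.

From Kepler's third law T² = 4π²r³/μ at r = 32300 km, T = 49.0 hours = 49.0 × 3600 s = 1.764×10^5 s: μ = 4π²r³/T² = 42753.3 km³/s².
The Hohmann ellipse has a_t = (r₁ + r₂)/2 = 18595 km.
Transfer time t = π√(a_t³/μ) = π√((18595)³ / 42753.3) = 38530 s.
Converting: 38530 s ÷ 3600 s/hour = 10.7 hours.

t = 10.7 hours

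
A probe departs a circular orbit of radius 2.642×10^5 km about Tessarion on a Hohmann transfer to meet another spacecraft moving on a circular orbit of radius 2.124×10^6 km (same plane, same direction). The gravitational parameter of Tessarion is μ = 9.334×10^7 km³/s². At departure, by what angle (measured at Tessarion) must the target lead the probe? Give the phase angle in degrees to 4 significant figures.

φ = 104.1°

Semi-major axis of the transfer orbit: a_t = (2.642×10^5 + 2.124×10^6)/2 = 1.1941×10^6 km.
The half-period of the transfer ellipse is t = π√(a_t³/μ) = 4.2430×10^5 s.
Target angular speed ω₂ = √(μ/r₂³) = 3.1211×10^-6 rad/s.
Angle swept by the target during transfer: ω₂·t = 1.3243 rad = 75.88°.
The probe traverses 180° on the transfer ellipse, so the target must lead by 180° − 75.88° = 104.1°.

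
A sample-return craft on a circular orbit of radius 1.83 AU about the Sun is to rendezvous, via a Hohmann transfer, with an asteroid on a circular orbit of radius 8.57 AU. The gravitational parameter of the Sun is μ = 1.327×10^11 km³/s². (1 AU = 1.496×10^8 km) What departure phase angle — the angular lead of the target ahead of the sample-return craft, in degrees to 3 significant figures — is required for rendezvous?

φ = 94.9°

In km: r₁ = 1.83 × 1.496×10^8 = 2.73768×10^8 km; r₂ = 8.57 × 1.496×10^8 = 1.282072×10^9 km.
Transfer-ellipse semi-major axis a_t = (r₁ + r₂)/2 = (2.73768×10^8 + 1.282072×10^9)/2 = 7.7792×10^8 km.
The half-period of the transfer ellipse is t = π√(a_t³/μ) = 1.871×10^8 s.
Target angular speed ω₂ = √(μ/r₂³) = 7.935×10^-9 rad/s.
Angle swept by the target during transfer: ω₂·t = 1.485 rad = 85.08°.
The sample-return craft traverses 180° on the transfer ellipse, so the target must lead by 180° − 85.08° = 94.9°.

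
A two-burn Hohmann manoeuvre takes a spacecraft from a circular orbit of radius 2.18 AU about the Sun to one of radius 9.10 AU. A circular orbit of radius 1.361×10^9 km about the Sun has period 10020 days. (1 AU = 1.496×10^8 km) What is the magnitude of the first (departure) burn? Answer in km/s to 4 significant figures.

From Kepler's third law T² = 4π²r³/μ at r = 1.361×10^9 km, T = 10020 days = 10020 × 86400 s = 8.65728×10^8 s: μ = 4π²r³/T² = 1.32792×10^11 km³/s².
In km: r₁ = 2.18 × 1.496×10^8 = 3.26128×10^8 km; r₂ = 9.10 × 1.496×10^8 = 1.36136×10^9 km.
The Hohmann ellipse has a_t = (r₁ + r₂)/2 = 8.43744×10^8 km.
On the circular orbit at r = 3.26128×10^8 km, v_c = √(μ/r) = 20.1786 km/s.
Vis-viva on the transfer ellipse at r = 3.26128×10^8 km gives v_t = √[μ(2/r − 1/a_t)] = 25.6314 km/s.
Δv₁ = |v_t − v_c| = |25.6314 − 20.1786| = 5.453 km/s.

Δv₁ = 5.453 km/s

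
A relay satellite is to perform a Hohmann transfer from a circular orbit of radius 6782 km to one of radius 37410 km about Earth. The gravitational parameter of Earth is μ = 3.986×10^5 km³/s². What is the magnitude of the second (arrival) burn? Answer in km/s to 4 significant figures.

Transfer-ellipse semi-major axis a_t = (r₁ + r₂)/2 = (6782 + 37410)/2 = 22096 km.
On the circular orbit at r = 37410 km, v_c = √(μ/r) = 3.264 km/s.
Vis-viva on the transfer ellipse at r = 37410 km gives v_t = √[μ(2/r − 1/a_t)] = 1.808 km/s.
Δv₂ = |v_t − v_c| = |1.808 − 3.264| = 1.456 km/s.

Δv₂ = 1.456 km/s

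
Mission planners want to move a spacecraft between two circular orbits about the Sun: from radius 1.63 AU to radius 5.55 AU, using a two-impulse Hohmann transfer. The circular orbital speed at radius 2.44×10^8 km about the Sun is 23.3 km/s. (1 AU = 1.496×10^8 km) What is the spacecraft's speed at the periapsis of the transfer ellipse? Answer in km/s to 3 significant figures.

v = 29.0 km/s

From the circular-orbit relation v² = μ/r at r = 2.44×10^8 km: μ = v²r = (23.3)² × 2.44×10^8 = 1.32465×10^11 km³/s².
In km: r₁ = 1.63 × 1.496×10^8 = 2.43848×10^8 km; r₂ = 5.55 × 1.496×10^8 = 8.3028×10^8 km.
Transfer-ellipse semi-major axis a_t = (r₁ + r₂)/2 = (2.43848×10^8 + 8.3028×10^8)/2 = 5.37064×10^8 km.
The periapsis of the transfer ellipse is at r = 2.43848×10^8 km.
Applying v² = μ(2/r − 1/a_t): v = 28.98 km/s.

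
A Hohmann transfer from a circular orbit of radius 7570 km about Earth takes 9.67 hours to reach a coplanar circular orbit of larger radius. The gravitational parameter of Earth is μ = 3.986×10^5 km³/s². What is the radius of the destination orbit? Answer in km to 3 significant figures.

Transfer time t = 9.67 hours = 34812 s, and t = π√(a_t³/μ).
So a_t = (μ t²/π²)^(1/3) = (3.986×10^5 × (34812)² / π²)^(1/3) = 36579 km.
Since a_t = (r₁ + r₂)/2, r₂ = 2a_t − r₁ = 2×36579 − 7570 = 65588 km.

r₂ = 65600 km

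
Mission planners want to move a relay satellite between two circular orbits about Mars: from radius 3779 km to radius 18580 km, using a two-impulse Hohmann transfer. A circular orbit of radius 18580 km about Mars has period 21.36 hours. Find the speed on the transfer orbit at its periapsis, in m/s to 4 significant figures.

From Kepler's third law T² = 4π²r³/μ at r = 18580 km, T = 21.36 hours = 21.36 × 3600 s = 76896 s: μ = 4π²r³/T² = 42824.2 km³/s².
Semi-major axis of the transfer orbit: a_t = (3779 + 18580)/2 = 11179.5 km.
At periapsis, r = 3779 km.
Applying v² = μ(2/r − 1/a_t): v = 4.340 km/s.

v = 4340 m/s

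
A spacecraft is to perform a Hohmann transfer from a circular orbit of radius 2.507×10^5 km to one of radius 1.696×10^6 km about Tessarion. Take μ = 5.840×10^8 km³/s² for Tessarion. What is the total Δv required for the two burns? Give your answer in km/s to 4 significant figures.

The Hohmann ellipse has a_t = (r₁ + r₂)/2 = 9.7335×10^5 km.
At r₁ the circular-orbit speed is v₁ = √(μ/r₁) = 48.265 km/s.
Transfer-orbit speed at r₁ (vis-viva equation): v_p = √[μ(2/r₁ − 1/a_t)] = 63.710 km/s.
First burn Δv₁ = |v_p − v₁| = 15.445 km/s.
At r₂, v₂ = √(μ/r₂) = 18.5564 km/s.
Transfer-orbit speed at r₂: v_a = √[μ(2/r₂ − 1/a_t)] = 9.41751 km/s.
Second burn Δv₂ = |v₂ − v_a| = 9.1389 km/s.
Δv = Δv₁ + Δv₂ = 15.445 + 9.1389 = 24.58 km/s.

Δv = 24.58 km/s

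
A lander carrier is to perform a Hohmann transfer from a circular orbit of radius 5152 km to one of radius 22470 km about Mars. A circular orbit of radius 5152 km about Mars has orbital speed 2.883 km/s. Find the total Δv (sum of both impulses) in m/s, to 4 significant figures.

From the circular-orbit relation v² = μ/r at r = 5152 km: μ = v²r = (2.883)² × 5152 = 42821.8 km³/s².
The Hohmann ellipse has a_t = (r₁ + r₂)/2 = 13811 km.
Circular speed at r₁: v₁ = √(μ/r₁) = √(42821.8/5152) = 2.8830 km/s.
On the transfer ellipse at r₁, v² = μ(2/r − 1/a) gives v_p = √[μ(2/r₁ − 1/a_t)] = 3.6773 km/s.
First burn Δv₁ = |v_p − v₁| = 0.7943 km/s.
At r₂, v₂ = √(μ/r₂) = 1.38048 km/s.
Transfer-orbit speed at r₂: v_a = √[μ(2/r₂ − 1/a_t)] = 0.843153 km/s.
Second burn Δv₂ = |v₂ − v_a| = 0.5373 km/s.
Δv = Δv₁ + Δv₂ = 0.7943 + 0.5373 = 1.332 km/s.

Δv = 1332 m/s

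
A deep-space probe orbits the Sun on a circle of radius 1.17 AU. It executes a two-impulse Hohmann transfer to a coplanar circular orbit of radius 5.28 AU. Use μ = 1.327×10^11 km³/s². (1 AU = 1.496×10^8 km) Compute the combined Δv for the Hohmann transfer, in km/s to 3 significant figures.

Δv = 12.9 km/s

In km: r₁ = 1.17 × 1.496×10^8 = 1.75032×10^8 km; r₂ = 5.28 × 1.496×10^8 = 7.89888×10^8 km.
Semi-major axis of the transfer orbit: a_t = (1.75032×10^8 + 7.89888×10^8)/2 = 4.8246×10^8 km.
At r₁ the circular-orbit speed is v₁ = √(μ/r₁) = 27.534 km/s.
On the transfer ellipse at r₁, vis-viva gives v_p = √[μ(2/r₁ − 1/a_t)] = 35.231 km/s.
First burn Δv₁ = |v_p − v₁| = 7.697 km/s.
Circular speed at r₂: v₂ = √(μ/r₂) = 12.961 km/s.
Transfer-orbit speed at r₂: v_a = √[μ(2/r₂ − 1/a_t)] = 7.8069 km/s.
Second burn Δv₂ = |v₂ − v_a| = 5.154 km/s.
Δv = Δv₁ + Δv₂ = 7.697 + 5.154 = 12.85 km/s.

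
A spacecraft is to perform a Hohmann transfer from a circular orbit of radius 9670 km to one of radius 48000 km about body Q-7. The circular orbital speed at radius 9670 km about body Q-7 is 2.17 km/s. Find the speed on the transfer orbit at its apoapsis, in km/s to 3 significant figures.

From the circular-orbit relation v² = μ/r at r = 9670 km: μ = v²r = (2.17)² × 9670 = 45535.1 km³/s².
Semi-major axis of the transfer orbit: a_t = (9670 + 48000)/2 = 28835 km.
At apoapsis, r = 48000 km.
From the vis-viva equation, v = √[μ(2/r − 1/a_t)] = 0.5640 km/s.

v = 0.564 km/s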